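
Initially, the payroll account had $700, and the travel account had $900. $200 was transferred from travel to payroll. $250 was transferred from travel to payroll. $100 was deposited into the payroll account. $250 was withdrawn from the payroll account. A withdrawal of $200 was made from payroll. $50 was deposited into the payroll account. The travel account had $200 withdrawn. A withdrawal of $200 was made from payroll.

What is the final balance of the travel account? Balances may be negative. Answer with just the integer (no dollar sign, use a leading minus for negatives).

Tracking account balances step by step:
Start: payroll=700, travel=900
Event 1 (transfer 200 travel -> payroll): travel: 900 - 200 = 700, payroll: 700 + 200 = 900. Balances: payroll=900, travel=700
Event 2 (transfer 250 travel -> payroll): travel: 700 - 250 = 450, payroll: 900 + 250 = 1150. Balances: payroll=1150, travel=450
Event 3 (deposit 100 to payroll): payroll: 1150 + 100 = 1250. Balances: payroll=1250, travel=450
Event 4 (withdraw 250 from payroll): payroll: 1250 - 250 = 1000. Balances: payroll=1000, travel=450
Event 5 (withdraw 200 from payroll): payroll: 1000 - 200 = 800. Balances: payroll=800, travel=450
Event 6 (deposit 50 to payroll): payroll: 800 + 50 = 850. Balances: payroll=850, travel=450
Event 7 (withdraw 200 from travel): travel: 450 - 200 = 250. Balances: payroll=850, travel=250
Event 8 (withdraw 200 from payroll): payroll: 850 - 200 = 650. Balances: payroll=650, travel=250

Final balance of travel: 250

Answer: 250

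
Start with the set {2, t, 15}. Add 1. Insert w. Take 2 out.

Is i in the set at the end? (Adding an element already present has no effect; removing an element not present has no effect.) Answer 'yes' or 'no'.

Tracking the set through each operation:
Start: {15, 2, t}
Event 1 (add 1): added. Set: {1, 15, 2, t}
Event 2 (add w): added. Set: {1, 15, 2, t, w}
Event 3 (remove 2): removed. Set: {1, 15, t, w}

Final set: {1, 15, t, w} (size 4)
i is NOT in the final set.

Answer: no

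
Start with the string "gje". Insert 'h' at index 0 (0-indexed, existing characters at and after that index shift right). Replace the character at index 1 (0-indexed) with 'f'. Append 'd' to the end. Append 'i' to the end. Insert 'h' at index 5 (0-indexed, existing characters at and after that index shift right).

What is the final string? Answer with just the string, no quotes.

Applying each edit step by step:
Start: "gje"
Op 1 (insert 'h' at idx 0): "gje" -> "hgje"
Op 2 (replace idx 1: 'g' -> 'f'): "hgje" -> "hfje"
Op 3 (append 'd'): "hfje" -> "hfjed"
Op 4 (append 'i'): "hfjed" -> "hfjedi"
Op 5 (insert 'h' at idx 5): "hfjedi" -> "hfjedhi"

Answer: hfjedhi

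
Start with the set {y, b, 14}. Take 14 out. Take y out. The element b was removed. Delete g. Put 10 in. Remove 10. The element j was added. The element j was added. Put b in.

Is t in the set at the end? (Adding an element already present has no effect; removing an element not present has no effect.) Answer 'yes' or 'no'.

Answer: no

Derivation:
Tracking the set through each operation:
Start: {14, b, y}
Event 1 (remove 14): removed. Set: {b, y}
Event 2 (remove y): removed. Set: {b}
Event 3 (remove b): removed. Set: {}
Event 4 (remove g): not present, no change. Set: {}
Event 5 (add 10): added. Set: {10}
Event 6 (remove 10): removed. Set: {}
Event 7 (add j): added. Set: {j}
Event 8 (add j): already present, no change. Set: {j}
Event 9 (add b): added. Set: {b, j}

Final set: {b, j} (size 2)
t is NOT in the final set.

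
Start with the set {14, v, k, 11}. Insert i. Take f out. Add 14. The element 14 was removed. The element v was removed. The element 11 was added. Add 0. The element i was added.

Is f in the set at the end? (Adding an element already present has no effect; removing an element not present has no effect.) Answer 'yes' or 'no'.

Tracking the set through each operation:
Start: {11, 14, k, v}
Event 1 (add i): added. Set: {11, 14, i, k, v}
Event 2 (remove f): not present, no change. Set: {11, 14, i, k, v}
Event 3 (add 14): already present, no change. Set: {11, 14, i, k, v}
Event 4 (remove 14): removed. Set: {11, i, k, v}
Event 5 (remove v): removed. Set: {11, i, k}
Event 6 (add 11): already present, no change. Set: {11, i, k}
Event 7 (add 0): added. Set: {0, 11, i, k}
Event 8 (add i): already present, no change. Set: {0, 11, i, k}

Final set: {0, 11, i, k} (size 4)
f is NOT in the final set.

Answer: no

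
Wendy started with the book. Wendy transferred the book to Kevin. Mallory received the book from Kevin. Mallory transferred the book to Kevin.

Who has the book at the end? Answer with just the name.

Tracking the book through each event:
Start: Wendy has the book.
After event 1: Kevin has the book.
After event 2: Mallory has the book.
After event 3: Kevin has the book.

Answer: Kevin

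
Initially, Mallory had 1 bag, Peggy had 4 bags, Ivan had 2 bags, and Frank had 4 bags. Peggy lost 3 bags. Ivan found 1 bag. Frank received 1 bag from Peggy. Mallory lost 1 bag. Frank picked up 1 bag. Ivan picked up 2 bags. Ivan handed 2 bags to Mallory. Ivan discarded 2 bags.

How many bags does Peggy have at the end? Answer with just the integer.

Answer: 0

Derivation:
Tracking counts step by step:
Start: Mallory=1, Peggy=4, Ivan=2, Frank=4
Event 1 (Peggy -3): Peggy: 4 -> 1. State: Mallory=1, Peggy=1, Ivan=2, Frank=4
Event 2 (Ivan +1): Ivan: 2 -> 3. State: Mallory=1, Peggy=1, Ivan=3, Frank=4
Event 3 (Peggy -> Frank, 1): Peggy: 1 -> 0, Frank: 4 -> 5. State: Mallory=1, Peggy=0, Ivan=3, Frank=5
Event 4 (Mallory -1): Mallory: 1 -> 0. State: Mallory=0, Peggy=0, Ivan=3, Frank=5
Event 5 (Frank +1): Frank: 5 -> 6. State: Mallory=0, Peggy=0, Ivan=3, Frank=6
Event 6 (Ivan +2): Ivan: 3 -> 5. State: Mallory=0, Peggy=0, Ivan=5, Frank=6
Event 7 (Ivan -> Mallory, 2): Ivan: 5 -> 3, Mallory: 0 -> 2. State: Mallory=2, Peggy=0, Ivan=3, Frank=6
Event 8 (Ivan -2): Ivan: 3 -> 1. State: Mallory=2, Peggy=0, Ivan=1, Frank=6

Peggy's final count: 0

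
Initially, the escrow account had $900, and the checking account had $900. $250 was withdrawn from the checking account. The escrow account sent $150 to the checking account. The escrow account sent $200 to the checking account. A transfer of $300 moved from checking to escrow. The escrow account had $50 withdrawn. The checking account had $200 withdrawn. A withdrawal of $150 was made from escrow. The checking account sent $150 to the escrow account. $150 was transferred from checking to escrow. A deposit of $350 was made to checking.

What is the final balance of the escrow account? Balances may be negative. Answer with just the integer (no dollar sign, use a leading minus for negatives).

Tracking account balances step by step:
Start: escrow=900, checking=900
Event 1 (withdraw 250 from checking): checking: 900 - 250 = 650. Balances: escrow=900, checking=650
Event 2 (transfer 150 escrow -> checking): escrow: 900 - 150 = 750, checking: 650 + 150 = 800. Balances: escrow=750, checking=800
Event 3 (transfer 200 escrow -> checking): escrow: 750 - 200 = 550, checking: 800 + 200 = 1000. Balances: escrow=550, checking=1000
Event 4 (transfer 300 checking -> escrow): checking: 1000 - 300 = 700, escrow: 550 + 300 = 850. Balances: escrow=850, checking=700
Event 5 (withdraw 50 from escrow): escrow: 850 - 50 = 800. Balances: escrow=800, checking=700
Event 6 (withdraw 200 from checking): checking: 700 - 200 = 500. Balances: escrow=800, checking=500
Event 7 (withdraw 150 from escrow): escrow: 800 - 150 = 650. Balances: escrow=650, checking=500
Event 8 (transfer 150 checking -> escrow): checking: 500 - 150 = 350, escrow: 650 + 150 = 800. Balances: escrow=800, checking=350
Event 9 (transfer 150 checking -> escrow): checking: 350 - 150 = 200, escrow: 800 + 150 = 950. Balances: escrow=950, checking=200
Event 10 (deposit 350 to checking): checking: 200 + 350 = 550. Balances: escrow=950, checking=550

Final balance of escrow: 950

Answer: 950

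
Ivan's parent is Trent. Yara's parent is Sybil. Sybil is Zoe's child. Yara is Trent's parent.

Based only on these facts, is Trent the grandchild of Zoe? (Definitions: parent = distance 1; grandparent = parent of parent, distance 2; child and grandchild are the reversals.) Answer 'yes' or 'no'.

Answer: no

Derivation:
Reconstructing the parent chain from the given facts:
  Zoe -> Sybil -> Yara -> Trent -> Ivan
(each arrow means 'parent of the next')
Positions in the chain (0 = top):
  position of Zoe: 0
  position of Sybil: 1
  position of Yara: 2
  position of Trent: 3
  position of Ivan: 4

Trent is at position 3, Zoe is at position 0; signed distance (j - i) = -3.
'grandchild' requires j - i = -2. Actual distance is -3, so the relation does NOT hold.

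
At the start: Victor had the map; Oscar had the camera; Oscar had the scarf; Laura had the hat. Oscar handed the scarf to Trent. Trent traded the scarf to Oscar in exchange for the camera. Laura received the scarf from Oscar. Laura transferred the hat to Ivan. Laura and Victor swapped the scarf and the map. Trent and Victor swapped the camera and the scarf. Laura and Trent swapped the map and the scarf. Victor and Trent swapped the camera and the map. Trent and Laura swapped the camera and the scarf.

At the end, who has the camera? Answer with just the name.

Answer: Laura

Derivation:
Tracking all object holders:
Start: map:Victor, camera:Oscar, scarf:Oscar, hat:Laura
Event 1 (give scarf: Oscar -> Trent). State: map:Victor, camera:Oscar, scarf:Trent, hat:Laura
Event 2 (swap scarf<->camera: now scarf:Oscar, camera:Trent). State: map:Victor, camera:Trent, scarf:Oscar, hat:Laura
Event 3 (give scarf: Oscar -> Laura). State: map:Victor, camera:Trent, scarf:Laura, hat:Laura
Event 4 (give hat: Laura -> Ivan). State: map:Victor, camera:Trent, scarf:Laura, hat:Ivan
Event 5 (swap scarf<->map: now scarf:Victor, map:Laura). State: map:Laura, camera:Trent, scarf:Victor, hat:Ivan
Event 6 (swap camera<->scarf: now camera:Victor, scarf:Trent). State: map:Laura, camera:Victor, scarf:Trent, hat:Ivan
Event 7 (swap map<->scarf: now map:Trent, scarf:Laura). State: map:Trent, camera:Victor, scarf:Laura, hat:Ivan
Event 8 (swap camera<->map: now camera:Trent, map:Victor). State: map:Victor, camera:Trent, scarf:Laura, hat:Ivan
Event 9 (swap camera<->scarf: now camera:Laura, scarf:Trent). State: map:Victor, camera:Laura, scarf:Trent, hat:Ivan

Final state: map:Victor, camera:Laura, scarf:Trent, hat:Ivan
The camera is held by Laura.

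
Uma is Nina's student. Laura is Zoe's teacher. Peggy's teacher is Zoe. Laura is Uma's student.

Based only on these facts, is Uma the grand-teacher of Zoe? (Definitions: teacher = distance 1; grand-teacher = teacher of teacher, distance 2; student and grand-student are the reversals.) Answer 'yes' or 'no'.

Answer: yes

Derivation:
Reconstructing the teacher chain from the given facts:
  Nina -> Uma -> Laura -> Zoe -> Peggy
(each arrow means 'teacher of the next')
Positions in the chain (0 = top):
  position of Nina: 0
  position of Uma: 1
  position of Laura: 2
  position of Zoe: 3
  position of Peggy: 4

Uma is at position 1, Zoe is at position 3; signed distance (j - i) = 2.
'grand-teacher' requires j - i = 2. Actual distance is 2, so the relation HOLDS.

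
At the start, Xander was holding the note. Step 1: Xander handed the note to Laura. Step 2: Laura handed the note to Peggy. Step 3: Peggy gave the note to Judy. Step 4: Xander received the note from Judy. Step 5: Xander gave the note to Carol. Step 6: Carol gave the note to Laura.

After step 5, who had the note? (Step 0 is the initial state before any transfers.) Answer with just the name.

Answer: Carol

Derivation:
Tracking the note holder through step 5:
After step 0 (start): Xander
After step 1: Laura
After step 2: Peggy
After step 3: Judy
After step 4: Xander
After step 5: Carol

At step 5, the holder is Carol.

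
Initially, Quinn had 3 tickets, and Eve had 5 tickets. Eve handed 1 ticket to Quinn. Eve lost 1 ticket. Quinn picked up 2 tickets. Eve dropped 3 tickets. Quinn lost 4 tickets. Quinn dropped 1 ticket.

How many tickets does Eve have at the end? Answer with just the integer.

Tracking counts step by step:
Start: Quinn=3, Eve=5
Event 1 (Eve -> Quinn, 1): Eve: 5 -> 4, Quinn: 3 -> 4. State: Quinn=4, Eve=4
Event 2 (Eve -1): Eve: 4 -> 3. State: Quinn=4, Eve=3
Event 3 (Quinn +2): Quinn: 4 -> 6. State: Quinn=6, Eve=3
Event 4 (Eve -3): Eve: 3 -> 0. State: Quinn=6, Eve=0
Event 5 (Quinn -4): Quinn: 6 -> 2. State: Quinn=2, Eve=0
Event 6 (Quinn -1): Quinn: 2 -> 1. State: Quinn=1, Eve=0

Eve's final count: 0

Answer: 0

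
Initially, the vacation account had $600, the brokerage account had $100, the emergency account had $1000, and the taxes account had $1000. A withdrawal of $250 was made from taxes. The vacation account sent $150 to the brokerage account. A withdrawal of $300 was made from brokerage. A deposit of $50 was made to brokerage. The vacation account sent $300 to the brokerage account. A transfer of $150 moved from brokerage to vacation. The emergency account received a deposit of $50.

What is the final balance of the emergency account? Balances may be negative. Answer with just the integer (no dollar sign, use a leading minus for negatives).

Tracking account balances step by step:
Start: vacation=600, brokerage=100, emergency=1000, taxes=1000
Event 1 (withdraw 250 from taxes): taxes: 1000 - 250 = 750. Balances: vacation=600, brokerage=100, emergency=1000, taxes=750
Event 2 (transfer 150 vacation -> brokerage): vacation: 600 - 150 = 450, brokerage: 100 + 150 = 250. Balances: vacation=450, brokerage=250, emergency=1000, taxes=750
Event 3 (withdraw 300 from brokerage): brokerage: 250 - 300 = -50. Balances: vacation=450, brokerage=-50, emergency=1000, taxes=750
Event 4 (deposit 50 to brokerage): brokerage: -50 + 50 = 0. Balances: vacation=450, brokerage=0, emergency=1000, taxes=750
Event 5 (transfer 300 vacation -> brokerage): vacation: 450 - 300 = 150, brokerage: 0 + 300 = 300. Balances: vacation=150, brokerage=300, emergency=1000, taxes=750
Event 6 (transfer 150 brokerage -> vacation): brokerage: 300 - 150 = 150, vacation: 150 + 150 = 300. Balances: vacation=300, brokerage=150, emergency=1000, taxes=750
Event 7 (deposit 50 to emergency): emergency: 1000 + 50 = 1050. Balances: vacation=300, brokerage=150, emergency=1050, taxes=750

Final balance of emergency: 1050

Answer: 1050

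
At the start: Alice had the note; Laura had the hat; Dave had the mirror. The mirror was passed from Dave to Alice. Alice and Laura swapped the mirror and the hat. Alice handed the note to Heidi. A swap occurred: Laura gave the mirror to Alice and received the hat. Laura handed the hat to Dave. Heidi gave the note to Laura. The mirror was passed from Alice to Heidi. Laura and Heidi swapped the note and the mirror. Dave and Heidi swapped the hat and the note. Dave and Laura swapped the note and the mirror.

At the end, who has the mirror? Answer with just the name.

Answer: Dave

Derivation:
Tracking all object holders:
Start: note:Alice, hat:Laura, mirror:Dave
Event 1 (give mirror: Dave -> Alice). State: note:Alice, hat:Laura, mirror:Alice
Event 2 (swap mirror<->hat: now mirror:Laura, hat:Alice). State: note:Alice, hat:Alice, mirror:Laura
Event 3 (give note: Alice -> Heidi). State: note:Heidi, hat:Alice, mirror:Laura
Event 4 (swap mirror<->hat: now mirror:Alice, hat:Laura). State: note:Heidi, hat:Laura, mirror:Alice
Event 5 (give hat: Laura -> Dave). State: note:Heidi, hat:Dave, mirror:Alice
Event 6 (give note: Heidi -> Laura). State: note:Laura, hat:Dave, mirror:Alice
Event 7 (give mirror: Alice -> Heidi). State: note:Laura, hat:Dave, mirror:Heidi
Event 8 (swap note<->mirror: now note:Heidi, mirror:Laura). State: note:Heidi, hat:Dave, mirror:Laura
Event 9 (swap hat<->note: now hat:Heidi, note:Dave). State: note:Dave, hat:Heidi, mirror:Laura
Event 10 (swap note<->mirror: now note:Laura, mirror:Dave). State: note:Laura, hat:Heidi, mirror:Dave

Final state: note:Laura, hat:Heidi, mirror:Dave
The mirror is held by Dave.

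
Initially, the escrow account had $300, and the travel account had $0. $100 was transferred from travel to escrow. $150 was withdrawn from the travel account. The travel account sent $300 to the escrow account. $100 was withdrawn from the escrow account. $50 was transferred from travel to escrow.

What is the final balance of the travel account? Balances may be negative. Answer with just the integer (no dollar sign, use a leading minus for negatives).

Tracking account balances step by step:
Start: escrow=300, travel=0
Event 1 (transfer 100 travel -> escrow): travel: 0 - 100 = -100, escrow: 300 + 100 = 400. Balances: escrow=400, travel=-100
Event 2 (withdraw 150 from travel): travel: -100 - 150 = -250. Balances: escrow=400, travel=-250
Event 3 (transfer 300 travel -> escrow): travel: -250 - 300 = -550, escrow: 400 + 300 = 700. Balances: escrow=700, travel=-550
Event 4 (withdraw 100 from escrow): escrow: 700 - 100 = 600. Balances: escrow=600, travel=-550
Event 5 (transfer 50 travel -> escrow): travel: -550 - 50 = -600, escrow: 600 + 50 = 650. Balances: escrow=650, travel=-600

Final balance of travel: -600

Answer: -600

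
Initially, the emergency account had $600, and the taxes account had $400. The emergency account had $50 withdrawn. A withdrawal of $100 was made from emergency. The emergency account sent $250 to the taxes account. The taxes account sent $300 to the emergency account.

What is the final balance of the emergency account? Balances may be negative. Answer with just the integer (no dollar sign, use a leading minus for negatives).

Answer: 500

Derivation:
Tracking account balances step by step:
Start: emergency=600, taxes=400
Event 1 (withdraw 50 from emergency): emergency: 600 - 50 = 550. Balances: emergency=550, taxes=400
Event 2 (withdraw 100 from emergency): emergency: 550 - 100 = 450. Balances: emergency=450, taxes=400
Event 3 (transfer 250 emergency -> taxes): emergency: 450 - 250 = 200, taxes: 400 + 250 = 650. Balances: emergency=200, taxes=650
Event 4 (transfer 300 taxes -> emergency): taxes: 650 - 300 = 350, emergency: 200 + 300 = 500. Balances: emergency=500, taxes=350

Final balance of emergency: 500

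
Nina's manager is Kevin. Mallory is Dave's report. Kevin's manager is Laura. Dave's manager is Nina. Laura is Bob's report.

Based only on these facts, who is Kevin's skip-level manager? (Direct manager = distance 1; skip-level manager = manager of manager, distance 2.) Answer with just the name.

Reconstructing the manager chain from the given facts:
  Bob -> Laura -> Kevin -> Nina -> Dave -> Mallory
(each arrow means 'manager of the next')
Positions in the chain (0 = top):
  position of Bob: 0
  position of Laura: 1
  position of Kevin: 2
  position of Nina: 3
  position of Dave: 4
  position of Mallory: 5

Kevin is at position 2; the skip-level manager is 2 steps up the chain, i.e. position 0: Bob.

Answer: Bob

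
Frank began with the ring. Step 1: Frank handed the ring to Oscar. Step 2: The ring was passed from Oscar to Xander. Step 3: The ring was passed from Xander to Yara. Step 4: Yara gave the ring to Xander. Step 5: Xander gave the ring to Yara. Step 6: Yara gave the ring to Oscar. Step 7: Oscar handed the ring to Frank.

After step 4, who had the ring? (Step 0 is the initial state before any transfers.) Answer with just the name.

Answer: Xander

Derivation:
Tracking the ring holder through step 4:
After step 0 (start): Frank
After step 1: Oscar
After step 2: Xander
After step 3: Yara
After step 4: Xander

At step 4, the holder is Xander.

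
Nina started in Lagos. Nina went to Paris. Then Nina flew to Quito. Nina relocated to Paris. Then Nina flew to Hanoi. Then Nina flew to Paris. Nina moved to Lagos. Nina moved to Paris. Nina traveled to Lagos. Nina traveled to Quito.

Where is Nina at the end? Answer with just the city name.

Tracking Nina's location:
Start: Nina is in Lagos.
After move 1: Lagos -> Paris. Nina is in Paris.
After move 2: Paris -> Quito. Nina is in Quito.
After move 3: Quito -> Paris. Nina is in Paris.
After move 4: Paris -> Hanoi. Nina is in Hanoi.
After move 5: Hanoi -> Paris. Nina is in Paris.
After move 6: Paris -> Lagos. Nina is in Lagos.
After move 7: Lagos -> Paris. Nina is in Paris.
After move 8: Paris -> Lagos. Nina is in Lagos.
After move 9: Lagos -> Quito. Nina is in Quito.

Answer: Quito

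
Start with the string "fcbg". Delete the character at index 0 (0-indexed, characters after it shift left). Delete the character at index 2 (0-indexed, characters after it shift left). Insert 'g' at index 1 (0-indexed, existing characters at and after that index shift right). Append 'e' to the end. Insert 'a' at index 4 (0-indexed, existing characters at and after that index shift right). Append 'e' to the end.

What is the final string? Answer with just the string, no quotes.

Answer: cgbeae

Derivation:
Applying each edit step by step:
Start: "fcbg"
Op 1 (delete idx 0 = 'f'): "fcbg" -> "cbg"
Op 2 (delete idx 2 = 'g'): "cbg" -> "cb"
Op 3 (insert 'g' at idx 1): "cb" -> "cgb"
Op 4 (append 'e'): "cgb" -> "cgbe"
Op 5 (insert 'a' at idx 4): "cgbe" -> "cgbea"
Op 6 (append 'e'): "cgbea" -> "cgbeae"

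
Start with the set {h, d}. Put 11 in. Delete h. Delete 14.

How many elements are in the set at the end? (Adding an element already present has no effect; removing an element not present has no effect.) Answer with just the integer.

Tracking the set through each operation:
Start: {d, h}
Event 1 (add 11): added. Set: {11, d, h}
Event 2 (remove h): removed. Set: {11, d}
Event 3 (remove 14): not present, no change. Set: {11, d}

Final set: {11, d} (size 2)

Answer: 2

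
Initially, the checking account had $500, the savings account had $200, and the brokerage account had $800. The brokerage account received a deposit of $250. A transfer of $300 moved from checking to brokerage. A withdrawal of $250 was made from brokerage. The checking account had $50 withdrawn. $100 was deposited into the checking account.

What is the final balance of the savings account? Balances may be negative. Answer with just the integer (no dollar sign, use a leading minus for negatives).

Answer: 200

Derivation:
Tracking account balances step by step:
Start: checking=500, savings=200, brokerage=800
Event 1 (deposit 250 to brokerage): brokerage: 800 + 250 = 1050. Balances: checking=500, savings=200, brokerage=1050
Event 2 (transfer 300 checking -> brokerage): checking: 500 - 300 = 200, brokerage: 1050 + 300 = 1350. Balances: checking=200, savings=200, brokerage=1350
Event 3 (withdraw 250 from brokerage): brokerage: 1350 - 250 = 1100. Balances: checking=200, savings=200, brokerage=1100
Event 4 (withdraw 50 from checking): checking: 200 - 50 = 150. Balances: checking=150, savings=200, brokerage=1100
Event 5 (deposit 100 to checking): checking: 150 + 100 = 250. Balances: checking=250, savings=200, brokerage=1100

Final balance of savings: 200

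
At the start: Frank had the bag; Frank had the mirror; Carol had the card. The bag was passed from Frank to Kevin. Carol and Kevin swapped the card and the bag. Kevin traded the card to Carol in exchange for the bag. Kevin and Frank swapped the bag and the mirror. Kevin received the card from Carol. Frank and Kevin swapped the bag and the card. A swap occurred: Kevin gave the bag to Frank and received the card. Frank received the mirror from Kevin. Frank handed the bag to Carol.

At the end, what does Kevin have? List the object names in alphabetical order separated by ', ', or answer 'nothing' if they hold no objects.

Tracking all object holders:
Start: bag:Frank, mirror:Frank, card:Carol
Event 1 (give bag: Frank -> Kevin). State: bag:Kevin, mirror:Frank, card:Carol
Event 2 (swap card<->bag: now card:Kevin, bag:Carol). State: bag:Carol, mirror:Frank, card:Kevin
Event 3 (swap card<->bag: now card:Carol, bag:Kevin). State: bag:Kevin, mirror:Frank, card:Carol
Event 4 (swap bag<->mirror: now bag:Frank, mirror:Kevin). State: bag:Frank, mirror:Kevin, card:Carol
Event 5 (give card: Carol -> Kevin). State: bag:Frank, mirror:Kevin, card:Kevin
Event 6 (swap bag<->card: now bag:Kevin, card:Frank). State: bag:Kevin, mirror:Kevin, card:Frank
Event 7 (swap bag<->card: now bag:Frank, card:Kevin). State: bag:Frank, mirror:Kevin, card:Kevin
Event 8 (give mirror: Kevin -> Frank). State: bag:Frank, mirror:Frank, card:Kevin
Event 9 (give bag: Frank -> Carol). State: bag:Carol, mirror:Frank, card:Kevin

Final state: bag:Carol, mirror:Frank, card:Kevin
Kevin holds: card.

Answer: card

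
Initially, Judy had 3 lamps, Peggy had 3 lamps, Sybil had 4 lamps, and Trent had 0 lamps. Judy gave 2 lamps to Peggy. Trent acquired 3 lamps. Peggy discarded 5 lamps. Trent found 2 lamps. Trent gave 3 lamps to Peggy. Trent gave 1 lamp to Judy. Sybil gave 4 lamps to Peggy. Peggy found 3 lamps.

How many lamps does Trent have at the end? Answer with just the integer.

Answer: 1

Derivation:
Tracking counts step by step:
Start: Judy=3, Peggy=3, Sybil=4, Trent=0
Event 1 (Judy -> Peggy, 2): Judy: 3 -> 1, Peggy: 3 -> 5. State: Judy=1, Peggy=5, Sybil=4, Trent=0
Event 2 (Trent +3): Trent: 0 -> 3. State: Judy=1, Peggy=5, Sybil=4, Trent=3
Event 3 (Peggy -5): Peggy: 5 -> 0. State: Judy=1, Peggy=0, Sybil=4, Trent=3
Event 4 (Trent +2): Trent: 3 -> 5. State: Judy=1, Peggy=0, Sybil=4, Trent=5
Event 5 (Trent -> Peggy, 3): Trent: 5 -> 2, Peggy: 0 -> 3. State: Judy=1, Peggy=3, Sybil=4, Trent=2
Event 6 (Trent -> Judy, 1): Trent: 2 -> 1, Judy: 1 -> 2. State: Judy=2, Peggy=3, Sybil=4, Trent=1
Event 7 (Sybil -> Peggy, 4): Sybil: 4 -> 0, Peggy: 3 -> 7. State: Judy=2, Peggy=7, Sybil=0, Trent=1
Event 8 (Peggy +3): Peggy: 7 -> 10. State: Judy=2, Peggy=10, Sybil=0, Trent=1

Trent's final count: 1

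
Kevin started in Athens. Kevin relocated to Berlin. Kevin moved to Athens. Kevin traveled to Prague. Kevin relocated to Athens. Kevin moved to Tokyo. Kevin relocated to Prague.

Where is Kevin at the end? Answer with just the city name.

Tracking Kevin's location:
Start: Kevin is in Athens.
After move 1: Athens -> Berlin. Kevin is in Berlin.
After move 2: Berlin -> Athens. Kevin is in Athens.
After move 3: Athens -> Prague. Kevin is in Prague.
After move 4: Prague -> Athens. Kevin is in Athens.
After move 5: Athens -> Tokyo. Kevin is in Tokyo.
After move 6: Tokyo -> Prague. Kevin is in Prague.

Answer: Prague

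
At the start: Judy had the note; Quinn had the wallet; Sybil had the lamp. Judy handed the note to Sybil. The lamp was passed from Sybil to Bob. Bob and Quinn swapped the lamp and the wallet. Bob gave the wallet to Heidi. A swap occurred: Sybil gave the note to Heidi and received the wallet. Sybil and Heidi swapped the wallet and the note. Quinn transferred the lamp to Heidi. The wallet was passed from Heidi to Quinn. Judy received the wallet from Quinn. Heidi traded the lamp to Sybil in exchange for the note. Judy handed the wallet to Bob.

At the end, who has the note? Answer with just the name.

Answer: Heidi

Derivation:
Tracking all object holders:
Start: note:Judy, wallet:Quinn, lamp:Sybil
Event 1 (give note: Judy -> Sybil). State: note:Sybil, wallet:Quinn, lamp:Sybil
Event 2 (give lamp: Sybil -> Bob). State: note:Sybil, wallet:Quinn, lamp:Bob
Event 3 (swap lamp<->wallet: now lamp:Quinn, wallet:Bob). State: note:Sybil, wallet:Bob, lamp:Quinn
Event 4 (give wallet: Bob -> Heidi). State: note:Sybil, wallet:Heidi, lamp:Quinn
Event 5 (swap note<->wallet: now note:Heidi, wallet:Sybil). State: note:Heidi, wallet:Sybil, lamp:Quinn
Event 6 (swap wallet<->note: now wallet:Heidi, note:Sybil). State: note:Sybil, wallet:Heidi, lamp:Quinn
Event 7 (give lamp: Quinn -> Heidi). State: note:Sybil, wallet:Heidi, lamp:Heidi
Event 8 (give wallet: Heidi -> Quinn). State: note:Sybil, wallet:Quinn, lamp:Heidi
Event 9 (give wallet: Quinn -> Judy). State: note:Sybil, wallet:Judy, lamp:Heidi
Event 10 (swap lamp<->note: now lamp:Sybil, note:Heidi). State: note:Heidi, wallet:Judy, lamp:Sybil
Event 11 (give wallet: Judy -> Bob). State: note:Heidi, wallet:Bob, lamp:Sybil

Final state: note:Heidi, wallet:Bob, lamp:Sybil
The note is held by Heidi.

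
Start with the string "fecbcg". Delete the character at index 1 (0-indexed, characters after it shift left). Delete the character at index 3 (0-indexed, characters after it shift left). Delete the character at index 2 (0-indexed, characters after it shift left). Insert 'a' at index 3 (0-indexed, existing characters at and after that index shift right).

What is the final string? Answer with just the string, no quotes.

Applying each edit step by step:
Start: "fecbcg"
Op 1 (delete idx 1 = 'e'): "fecbcg" -> "fcbcg"
Op 2 (delete idx 3 = 'c'): "fcbcg" -> "fcbg"
Op 3 (delete idx 2 = 'b'): "fcbg" -> "fcg"
Op 4 (insert 'a' at idx 3): "fcg" -> "fcga"

Answer: fcga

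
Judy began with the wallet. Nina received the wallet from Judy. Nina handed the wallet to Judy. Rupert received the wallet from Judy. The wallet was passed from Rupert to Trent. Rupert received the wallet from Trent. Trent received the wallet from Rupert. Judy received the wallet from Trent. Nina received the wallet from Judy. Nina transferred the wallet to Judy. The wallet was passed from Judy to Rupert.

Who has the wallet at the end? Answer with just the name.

Tracking the wallet through each event:
Start: Judy has the wallet.
After event 1: Nina has the wallet.
After event 2: Judy has the wallet.
After event 3: Rupert has the wallet.
After event 4: Trent has the wallet.
After event 5: Rupert has the wallet.
After event 6: Trent has the wallet.
After event 7: Judy has the wallet.
After event 8: Nina has the wallet.
After event 9: Judy has the wallet.
After event 10: Rupert has the wallet.

Answer: Rupert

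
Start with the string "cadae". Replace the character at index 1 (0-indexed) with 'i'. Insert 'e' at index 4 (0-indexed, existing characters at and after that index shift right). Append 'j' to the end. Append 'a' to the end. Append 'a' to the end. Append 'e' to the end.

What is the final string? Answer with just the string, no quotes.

Answer: cidaeejaae

Derivation:
Applying each edit step by step:
Start: "cadae"
Op 1 (replace idx 1: 'a' -> 'i'): "cadae" -> "cidae"
Op 2 (insert 'e' at idx 4): "cidae" -> "cidaee"
Op 3 (append 'j'): "cidaee" -> "cidaeej"
Op 4 (append 'a'): "cidaeej" -> "cidaeeja"
Op 5 (append 'a'): "cidaeeja" -> "cidaeejaa"
Op 6 (append 'e'): "cidaeejaa" -> "cidaeejaae"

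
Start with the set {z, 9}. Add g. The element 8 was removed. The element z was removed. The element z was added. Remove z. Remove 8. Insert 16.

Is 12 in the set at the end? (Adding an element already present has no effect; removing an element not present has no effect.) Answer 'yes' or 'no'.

Tracking the set through each operation:
Start: {9, z}
Event 1 (add g): added. Set: {9, g, z}
Event 2 (remove 8): not present, no change. Set: {9, g, z}
Event 3 (remove z): removed. Set: {9, g}
Event 4 (add z): added. Set: {9, g, z}
Event 5 (remove z): removed. Set: {9, g}
Event 6 (remove 8): not present, no change. Set: {9, g}
Event 7 (add 16): added. Set: {16, 9, g}

Final set: {16, 9, g} (size 3)
12 is NOT in the final set.

Answer: no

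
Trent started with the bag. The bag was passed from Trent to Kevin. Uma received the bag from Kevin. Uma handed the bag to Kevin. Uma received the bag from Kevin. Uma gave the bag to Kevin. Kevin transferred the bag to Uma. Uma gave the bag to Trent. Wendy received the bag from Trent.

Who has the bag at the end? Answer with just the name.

Answer: Wendy

Derivation:
Tracking the bag through each event:
Start: Trent has the bag.
After event 1: Kevin has the bag.
After event 2: Uma has the bag.
After event 3: Kevin has the bag.
After event 4: Uma has the bag.
After event 5: Kevin has the bag.
After event 6: Uma has the bag.
After event 7: Trent has the bag.
After event 8: Wendy has the bag.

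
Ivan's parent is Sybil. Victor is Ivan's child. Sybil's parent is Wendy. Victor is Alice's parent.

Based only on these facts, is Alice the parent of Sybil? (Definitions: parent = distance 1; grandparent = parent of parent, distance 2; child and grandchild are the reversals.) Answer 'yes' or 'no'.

Answer: no

Derivation:
Reconstructing the parent chain from the given facts:
  Wendy -> Sybil -> Ivan -> Victor -> Alice
(each arrow means 'parent of the next')
Positions in the chain (0 = top):
  position of Wendy: 0
  position of Sybil: 1
  position of Ivan: 2
  position of Victor: 3
  position of Alice: 4

Alice is at position 4, Sybil is at position 1; signed distance (j - i) = -3.
'parent' requires j - i = 1. Actual distance is -3, so the relation does NOT hold.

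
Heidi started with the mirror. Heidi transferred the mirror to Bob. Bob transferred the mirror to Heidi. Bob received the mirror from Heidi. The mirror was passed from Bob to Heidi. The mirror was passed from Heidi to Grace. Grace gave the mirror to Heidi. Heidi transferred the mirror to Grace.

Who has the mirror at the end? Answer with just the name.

Tracking the mirror through each event:
Start: Heidi has the mirror.
After event 1: Bob has the mirror.
After event 2: Heidi has the mirror.
After event 3: Bob has the mirror.
After event 4: Heidi has the mirror.
After event 5: Grace has the mirror.
After event 6: Heidi has the mirror.
After event 7: Grace has the mirror.

Answer: Grace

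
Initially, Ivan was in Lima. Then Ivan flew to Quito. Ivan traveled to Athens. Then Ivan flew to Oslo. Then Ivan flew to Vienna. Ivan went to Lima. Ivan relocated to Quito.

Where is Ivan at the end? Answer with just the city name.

Answer: Quito

Derivation:
Tracking Ivan's location:
Start: Ivan is in Lima.
After move 1: Lima -> Quito. Ivan is in Quito.
After move 2: Quito -> Athens. Ivan is in Athens.
After move 3: Athens -> Oslo. Ivan is in Oslo.
After move 4: Oslo -> Vienna. Ivan is in Vienna.
After move 5: Vienna -> Lima. Ivan is in Lima.
After move 6: Lima -> Quito. Ivan is in Quito.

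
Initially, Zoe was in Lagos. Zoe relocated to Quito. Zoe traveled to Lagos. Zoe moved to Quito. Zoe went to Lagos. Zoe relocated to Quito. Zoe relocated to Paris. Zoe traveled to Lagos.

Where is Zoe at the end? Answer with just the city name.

Tracking Zoe's location:
Start: Zoe is in Lagos.
After move 1: Lagos -> Quito. Zoe is in Quito.
After move 2: Quito -> Lagos. Zoe is in Lagos.
After move 3: Lagos -> Quito. Zoe is in Quito.
After move 4: Quito -> Lagos. Zoe is in Lagos.
After move 5: Lagos -> Quito. Zoe is in Quito.
After move 6: Quito -> Paris. Zoe is in Paris.
After move 7: Paris -> Lagos. Zoe is in Lagos.

Answer: Lagos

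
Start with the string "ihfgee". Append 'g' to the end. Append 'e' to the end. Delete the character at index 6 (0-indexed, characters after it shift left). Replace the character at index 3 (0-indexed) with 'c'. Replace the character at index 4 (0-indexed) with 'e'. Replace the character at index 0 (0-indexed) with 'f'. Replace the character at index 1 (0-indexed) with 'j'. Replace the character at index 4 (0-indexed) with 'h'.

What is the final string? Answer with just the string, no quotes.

Applying each edit step by step:
Start: "ihfgee"
Op 1 (append 'g'): "ihfgee" -> "ihfgeeg"
Op 2 (append 'e'): "ihfgeeg" -> "ihfgeege"
Op 3 (delete idx 6 = 'g'): "ihfgeege" -> "ihfgeee"
Op 4 (replace idx 3: 'g' -> 'c'): "ihfgeee" -> "ihfceee"
Op 5 (replace idx 4: 'e' -> 'e'): "ihfceee" -> "ihfceee"
Op 6 (replace idx 0: 'i' -> 'f'): "ihfceee" -> "fhfceee"
Op 7 (replace idx 1: 'h' -> 'j'): "fhfceee" -> "fjfceee"
Op 8 (replace idx 4: 'e' -> 'h'): "fjfceee" -> "fjfchee"

Answer: fjfchee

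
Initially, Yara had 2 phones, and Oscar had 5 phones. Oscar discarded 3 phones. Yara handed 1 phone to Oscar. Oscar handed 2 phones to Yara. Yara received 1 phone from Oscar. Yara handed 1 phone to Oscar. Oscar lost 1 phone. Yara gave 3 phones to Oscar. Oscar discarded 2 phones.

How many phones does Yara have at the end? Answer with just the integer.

Tracking counts step by step:
Start: Yara=2, Oscar=5
Event 1 (Oscar -3): Oscar: 5 -> 2. State: Yara=2, Oscar=2
Event 2 (Yara -> Oscar, 1): Yara: 2 -> 1, Oscar: 2 -> 3. State: Yara=1, Oscar=3
Event 3 (Oscar -> Yara, 2): Oscar: 3 -> 1, Yara: 1 -> 3. State: Yara=3, Oscar=1
Event 4 (Oscar -> Yara, 1): Oscar: 1 -> 0, Yara: 3 -> 4. State: Yara=4, Oscar=0
Event 5 (Yara -> Oscar, 1): Yara: 4 -> 3, Oscar: 0 -> 1. State: Yara=3, Oscar=1
Event 6 (Oscar -1): Oscar: 1 -> 0. State: Yara=3, Oscar=0
Event 7 (Yara -> Oscar, 3): Yara: 3 -> 0, Oscar: 0 -> 3. State: Yara=0, Oscar=3
Event 8 (Oscar -2): Oscar: 3 -> 1. State: Yara=0, Oscar=1

Yara's final count: 0

Answer: 0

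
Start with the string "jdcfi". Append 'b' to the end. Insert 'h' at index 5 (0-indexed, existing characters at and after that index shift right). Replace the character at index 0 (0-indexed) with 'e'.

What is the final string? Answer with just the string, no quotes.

Applying each edit step by step:
Start: "jdcfi"
Op 1 (append 'b'): "jdcfi" -> "jdcfib"
Op 2 (insert 'h' at idx 5): "jdcfib" -> "jdcfihb"
Op 3 (replace idx 0: 'j' -> 'e'): "jdcfihb" -> "edcfihb"

Answer: edcfihb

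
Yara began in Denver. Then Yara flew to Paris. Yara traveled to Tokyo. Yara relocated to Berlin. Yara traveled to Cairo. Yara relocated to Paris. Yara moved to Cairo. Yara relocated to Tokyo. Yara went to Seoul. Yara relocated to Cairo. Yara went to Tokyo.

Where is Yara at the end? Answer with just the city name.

Answer: Tokyo

Derivation:
Tracking Yara's location:
Start: Yara is in Denver.
After move 1: Denver -> Paris. Yara is in Paris.
After move 2: Paris -> Tokyo. Yara is in Tokyo.
After move 3: Tokyo -> Berlin. Yara is in Berlin.
After move 4: Berlin -> Cairo. Yara is in Cairo.
After move 5: Cairo -> Paris. Yara is in Paris.
After move 6: Paris -> Cairo. Yara is in Cairo.
After move 7: Cairo -> Tokyo. Yara is in Tokyo.
After move 8: Tokyo -> Seoul. Yara is in Seoul.
After move 9: Seoul -> Cairo. Yara is in Cairo.
After move 10: Cairo -> Tokyo. Yara is in Tokyo.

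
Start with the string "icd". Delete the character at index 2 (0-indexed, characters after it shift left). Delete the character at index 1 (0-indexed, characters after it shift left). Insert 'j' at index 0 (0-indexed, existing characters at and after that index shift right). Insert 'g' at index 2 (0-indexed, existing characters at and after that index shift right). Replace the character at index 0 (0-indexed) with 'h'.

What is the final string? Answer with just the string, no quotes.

Applying each edit step by step:
Start: "icd"
Op 1 (delete idx 2 = 'd'): "icd" -> "ic"
Op 2 (delete idx 1 = 'c'): "ic" -> "i"
Op 3 (insert 'j' at idx 0): "i" -> "ji"
Op 4 (insert 'g' at idx 2): "ji" -> "jig"
Op 5 (replace idx 0: 'j' -> 'h'): "jig" -> "hig"

Answer: hig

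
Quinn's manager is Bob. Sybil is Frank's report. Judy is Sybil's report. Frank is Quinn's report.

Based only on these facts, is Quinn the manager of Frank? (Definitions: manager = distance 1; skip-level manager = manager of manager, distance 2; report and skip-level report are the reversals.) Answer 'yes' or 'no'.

Answer: yes

Derivation:
Reconstructing the manager chain from the given facts:
  Bob -> Quinn -> Frank -> Sybil -> Judy
(each arrow means 'manager of the next')
Positions in the chain (0 = top):
  position of Bob: 0
  position of Quinn: 1
  position of Frank: 2
  position of Sybil: 3
  position of Judy: 4

Quinn is at position 1, Frank is at position 2; signed distance (j - i) = 1.
'manager' requires j - i = 1. Actual distance is 1, so the relation HOLDS.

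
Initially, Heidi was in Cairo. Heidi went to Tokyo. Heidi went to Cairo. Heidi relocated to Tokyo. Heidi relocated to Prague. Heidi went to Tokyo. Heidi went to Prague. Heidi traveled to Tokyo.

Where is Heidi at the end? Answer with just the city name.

Answer: Tokyo

Derivation:
Tracking Heidi's location:
Start: Heidi is in Cairo.
After move 1: Cairo -> Tokyo. Heidi is in Tokyo.
After move 2: Tokyo -> Cairo. Heidi is in Cairo.
After move 3: Cairo -> Tokyo. Heidi is in Tokyo.
After move 4: Tokyo -> Prague. Heidi is in Prague.
After move 5: Prague -> Tokyo. Heidi is in Tokyo.
After move 6: Tokyo -> Prague. Heidi is in Prague.
After move 7: Prague -> Tokyo. Heidi is in Tokyo.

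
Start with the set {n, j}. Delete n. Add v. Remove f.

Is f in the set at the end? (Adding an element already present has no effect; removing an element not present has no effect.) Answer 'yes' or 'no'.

Tracking the set through each operation:
Start: {j, n}
Event 1 (remove n): removed. Set: {j}
Event 2 (add v): added. Set: {j, v}
Event 3 (remove f): not present, no change. Set: {j, v}

Final set: {j, v} (size 2)
f is NOT in the final set.

Answer: no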